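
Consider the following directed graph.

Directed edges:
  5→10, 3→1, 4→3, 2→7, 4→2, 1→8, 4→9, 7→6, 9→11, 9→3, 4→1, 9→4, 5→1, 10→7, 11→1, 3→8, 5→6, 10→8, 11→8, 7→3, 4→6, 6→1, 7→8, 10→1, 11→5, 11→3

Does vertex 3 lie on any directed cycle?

No

3 lies on a cycle iff there is a path from 3 back to itself.
Exploring from 3, it never reaches itself; equivalently, its strongly connected component is a singleton.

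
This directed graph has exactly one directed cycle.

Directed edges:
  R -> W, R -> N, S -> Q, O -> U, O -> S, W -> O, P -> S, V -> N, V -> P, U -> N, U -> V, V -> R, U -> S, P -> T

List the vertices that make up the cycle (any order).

DFS with gray/black marking from U:
U gray
  N gray
  N black
  V gray
    V→N: N black — skip
    R gray
      W gray
        O gray
          O→U: U is gray → back edge
Back edge closes the cycle U → V → R → W → O → U; its vertices are {O, R, U, V, W}.

O, R, U, V, W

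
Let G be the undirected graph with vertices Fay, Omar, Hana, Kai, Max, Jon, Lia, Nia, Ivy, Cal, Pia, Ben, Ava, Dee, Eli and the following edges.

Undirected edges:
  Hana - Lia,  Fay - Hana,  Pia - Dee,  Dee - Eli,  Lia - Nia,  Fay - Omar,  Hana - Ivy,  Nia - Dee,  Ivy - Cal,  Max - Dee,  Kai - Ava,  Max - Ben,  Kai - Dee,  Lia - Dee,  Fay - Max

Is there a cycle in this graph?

Yes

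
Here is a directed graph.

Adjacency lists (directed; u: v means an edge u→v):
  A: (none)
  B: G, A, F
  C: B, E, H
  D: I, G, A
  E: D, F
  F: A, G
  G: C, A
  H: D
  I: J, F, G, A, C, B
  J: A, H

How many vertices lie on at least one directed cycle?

9

A vertex is on a directed cycle iff it belongs to a strongly connected component of size ≥ 2 (or has a self-loop).
The vertices on cycles are {B, C, D, E, F, G, H, I, J} — 9 in total.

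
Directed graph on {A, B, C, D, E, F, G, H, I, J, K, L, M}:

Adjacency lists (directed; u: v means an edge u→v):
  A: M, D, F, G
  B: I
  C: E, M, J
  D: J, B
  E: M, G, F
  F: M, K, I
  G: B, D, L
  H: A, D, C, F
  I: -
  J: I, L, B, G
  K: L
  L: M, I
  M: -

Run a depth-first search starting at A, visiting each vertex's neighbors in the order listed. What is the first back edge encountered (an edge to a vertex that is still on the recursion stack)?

G->D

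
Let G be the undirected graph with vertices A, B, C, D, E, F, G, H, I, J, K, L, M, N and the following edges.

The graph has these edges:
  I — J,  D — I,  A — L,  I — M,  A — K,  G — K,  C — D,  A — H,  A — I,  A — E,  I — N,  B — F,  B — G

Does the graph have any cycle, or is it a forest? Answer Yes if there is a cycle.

No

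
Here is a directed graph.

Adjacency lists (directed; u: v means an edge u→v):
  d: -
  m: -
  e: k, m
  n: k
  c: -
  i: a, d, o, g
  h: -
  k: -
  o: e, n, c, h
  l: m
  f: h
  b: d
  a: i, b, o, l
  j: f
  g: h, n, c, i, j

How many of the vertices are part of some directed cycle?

A vertex is on a directed cycle iff it belongs to a strongly connected component of size ≥ 2 (or has a self-loop).
The vertices on cycles are {a, g, i} — 3 in total.

3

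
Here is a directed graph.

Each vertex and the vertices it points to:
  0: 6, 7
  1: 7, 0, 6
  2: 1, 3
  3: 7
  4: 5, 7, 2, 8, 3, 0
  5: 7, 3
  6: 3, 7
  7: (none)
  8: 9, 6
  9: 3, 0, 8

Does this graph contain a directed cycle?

DFS with white/gray/black marking, starting from 6:
6 gray
  3 gray
    7 gray
    7 black
  3 black
  6→7: 7 black — skip
6 black
0 gray
  0→6: 6 black — skip
  0→7: 7 black — skip
0 black
1 gray
  1→7: 7 black — skip
  1→0: 0 black — skip
  1→6: 6 black — skip
1 black
2 gray
  2→1: 1 black — skip
  2→3: 3 black — skip
2 black
4 gray
  5 gray
    5→7: 7 black — skip
    5→3: 3 black — skip
  5 black
  4→7: 7 black — skip
  4→2: 2 black — skip
  8 gray
    9 gray
      9→3: 3 black — skip
      9→0: 0 black — skip
      9→8: 8 is gray → back edge
Back edge found, so a cycle exists: 8 → 9 → 8.

Yes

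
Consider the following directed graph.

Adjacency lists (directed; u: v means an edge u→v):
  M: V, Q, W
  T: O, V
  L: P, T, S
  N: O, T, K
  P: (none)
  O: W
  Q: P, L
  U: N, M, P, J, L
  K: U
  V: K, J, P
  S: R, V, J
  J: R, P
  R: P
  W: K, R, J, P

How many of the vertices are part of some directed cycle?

11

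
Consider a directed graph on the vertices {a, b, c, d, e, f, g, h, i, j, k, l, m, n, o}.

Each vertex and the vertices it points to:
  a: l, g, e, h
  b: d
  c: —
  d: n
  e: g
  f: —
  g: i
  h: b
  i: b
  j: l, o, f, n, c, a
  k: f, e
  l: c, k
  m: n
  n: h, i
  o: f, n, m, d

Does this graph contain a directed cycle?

Yes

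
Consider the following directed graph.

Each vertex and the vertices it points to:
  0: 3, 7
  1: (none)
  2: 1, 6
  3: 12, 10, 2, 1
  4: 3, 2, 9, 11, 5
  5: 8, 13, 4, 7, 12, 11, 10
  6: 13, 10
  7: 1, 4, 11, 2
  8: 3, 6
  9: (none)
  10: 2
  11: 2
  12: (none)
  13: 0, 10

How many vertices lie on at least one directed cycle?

11

A vertex is on a directed cycle iff it belongs to a strongly connected component of size ≥ 2 (or has a self-loop).
The vertices on cycles are {0, 2, 3, 4, 5, 6, 7, 8, 10, 11, 13} — 11 in total.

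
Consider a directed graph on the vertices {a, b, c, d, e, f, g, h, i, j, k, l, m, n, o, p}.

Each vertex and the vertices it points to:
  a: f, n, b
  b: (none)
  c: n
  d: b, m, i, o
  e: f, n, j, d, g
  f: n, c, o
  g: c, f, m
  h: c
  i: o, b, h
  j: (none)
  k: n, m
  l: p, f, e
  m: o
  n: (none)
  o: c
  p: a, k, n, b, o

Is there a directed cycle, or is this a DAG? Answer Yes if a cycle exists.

No

DFS with white/gray/black marking, starting from g:
g gray
  c gray
    n gray
    n black
  c black
  f gray
    f→n: n black — skip
    f→c: c black — skip
    o gray
      o→c: c black — skip
    o black
  f black
  m gray
    m→o: o black — skip
  m black
g black
a gray
  a→f: f black — skip
  a→n: n black — skip
  b gray
  b black
a black
d gray
  d→b: b black — skip
  d→m: m black — skip
  i gray
    i→o: o black — skip
    i→b: b black — skip
    h gray
      h→c: c black — skip
    h black
  i black
  d→o: o black — skip
d black
e gray
  e→f: f black — skip
  e→n: n black — skip
  j gray
  j black
  e→d: d black — skip
  e→g: g black — skip
e black
k gray
  k→n: n black — skip
  k→m: m black — skip
k black
l gray
  p gray
    p→a: a black — skip
    p→k: k black — skip
    p→n: n black — skip
    p→b: b black — skip
    p→o: o black — skip
  p black
  l→f: f black — skip
  l→e: e black — skip
l black
Every edge goes to a white or black vertex — no back edge, so the graph is acyclic.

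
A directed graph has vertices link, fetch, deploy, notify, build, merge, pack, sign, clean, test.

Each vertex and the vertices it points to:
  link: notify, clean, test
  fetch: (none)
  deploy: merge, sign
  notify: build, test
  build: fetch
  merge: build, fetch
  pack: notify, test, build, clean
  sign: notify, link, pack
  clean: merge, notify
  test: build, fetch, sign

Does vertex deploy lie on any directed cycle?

deploy lies on a cycle iff there is a path from deploy back to itself.
Exploring from deploy, it never reaches itself; equivalently, its strongly connected component is a singleton.

No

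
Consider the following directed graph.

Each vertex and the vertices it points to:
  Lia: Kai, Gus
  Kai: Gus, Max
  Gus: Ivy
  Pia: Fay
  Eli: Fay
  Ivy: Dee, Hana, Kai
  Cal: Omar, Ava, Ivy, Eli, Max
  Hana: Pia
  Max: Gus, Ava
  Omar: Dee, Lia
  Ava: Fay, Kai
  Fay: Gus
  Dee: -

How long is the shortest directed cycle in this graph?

For each vertex v, BFS finds the shortest path from v back to v.
The shortest such closed walk is Ava → Kai → Max → Ava, length 3.

3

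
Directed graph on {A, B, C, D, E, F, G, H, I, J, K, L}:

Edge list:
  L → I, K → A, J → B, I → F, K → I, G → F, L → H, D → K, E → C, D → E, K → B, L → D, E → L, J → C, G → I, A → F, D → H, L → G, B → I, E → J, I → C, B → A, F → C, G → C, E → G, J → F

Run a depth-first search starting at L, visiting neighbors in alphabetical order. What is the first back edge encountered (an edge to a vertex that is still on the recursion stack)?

E->L

DFS from L (visiting neighbors in alphabetical order); mark gray on enter, black on exit:
L gray
  D gray
    E gray
      C gray
      C black
      G gray
        G→C: C black — skip
        F gray
          F→C: C black — skip
        F black
        I gray
          I→C: C black — skip
          I→F: F black — skip
        I black
      G black
      J gray
        B gray
          A gray
            A→F: F black — skip
          A black
          B→I: I black — skip
        B black
        J→C: C black — skip
        J→F: F black — skip
      J black
      E→L: L is gray → back edge
First back edge: E → L.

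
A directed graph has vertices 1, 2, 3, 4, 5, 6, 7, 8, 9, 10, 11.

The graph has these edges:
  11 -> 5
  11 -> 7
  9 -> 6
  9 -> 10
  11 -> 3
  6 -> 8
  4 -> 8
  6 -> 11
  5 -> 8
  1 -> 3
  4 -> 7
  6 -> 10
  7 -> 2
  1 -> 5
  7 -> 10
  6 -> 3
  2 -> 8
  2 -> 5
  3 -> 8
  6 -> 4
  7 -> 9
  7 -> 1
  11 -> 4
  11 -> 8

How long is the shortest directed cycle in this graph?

For each vertex v, BFS finds the shortest path from v back to v.
The shortest such closed walk is 4 → 7 → 9 → 6 → 4, length 4.

4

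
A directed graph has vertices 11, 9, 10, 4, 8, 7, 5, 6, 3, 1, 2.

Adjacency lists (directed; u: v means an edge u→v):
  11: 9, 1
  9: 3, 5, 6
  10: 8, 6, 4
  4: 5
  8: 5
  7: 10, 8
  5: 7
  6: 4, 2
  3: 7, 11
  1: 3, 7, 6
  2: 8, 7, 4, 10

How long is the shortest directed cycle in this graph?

For each vertex v, BFS finds the shortest path from v back to v.
The shortest such closed walk is 11 → 9 → 3 → 11, length 3.

3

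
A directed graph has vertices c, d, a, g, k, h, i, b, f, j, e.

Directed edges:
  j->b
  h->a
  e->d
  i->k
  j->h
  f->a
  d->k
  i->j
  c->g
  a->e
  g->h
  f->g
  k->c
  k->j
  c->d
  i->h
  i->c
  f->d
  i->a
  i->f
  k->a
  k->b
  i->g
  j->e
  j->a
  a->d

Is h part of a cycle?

Yes

h is on a cycle iff h can reach itself via ≥1 edge.
h → a → d → k → j → h — yes.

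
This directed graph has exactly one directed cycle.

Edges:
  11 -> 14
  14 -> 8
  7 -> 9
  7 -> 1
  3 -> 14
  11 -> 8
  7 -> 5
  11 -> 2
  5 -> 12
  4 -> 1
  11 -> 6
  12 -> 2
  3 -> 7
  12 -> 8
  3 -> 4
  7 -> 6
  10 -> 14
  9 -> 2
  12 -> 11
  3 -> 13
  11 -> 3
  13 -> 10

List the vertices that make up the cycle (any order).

3, 5, 7, 11, 12

DFS with gray/black marking from 11:
11 gray
  14 gray
    8 gray
    8 black
  14 black
  2 gray
  2 black
  3 gray
    7 gray
      9 gray
        9→2: 2 black — skip
      9 black
      5 gray
        12 gray
          12→8: 8 black — skip
          12→11: 11 is gray → back edge
Back edge closes the cycle 11 → 3 → 7 → 5 → 12 → 11; its vertices are {3, 5, 7, 11, 12}.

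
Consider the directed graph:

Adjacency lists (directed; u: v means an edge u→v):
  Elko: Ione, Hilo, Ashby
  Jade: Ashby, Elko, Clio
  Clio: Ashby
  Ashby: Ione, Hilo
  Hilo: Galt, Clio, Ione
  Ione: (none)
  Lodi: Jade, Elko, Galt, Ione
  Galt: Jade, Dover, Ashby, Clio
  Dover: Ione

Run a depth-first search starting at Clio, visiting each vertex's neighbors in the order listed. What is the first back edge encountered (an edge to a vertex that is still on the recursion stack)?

DFS from Clio (visiting each vertex's neighbors in the order listed); mark gray on enter, black on exit:
Clio gray
  Ashby gray
    Ione gray
    Ione black
    Hilo gray
      Galt gray
        Jade gray
          Jade→Ashby: Ashby is gray → back edge
First back edge: Jade → Ashby.

Jade→Ashby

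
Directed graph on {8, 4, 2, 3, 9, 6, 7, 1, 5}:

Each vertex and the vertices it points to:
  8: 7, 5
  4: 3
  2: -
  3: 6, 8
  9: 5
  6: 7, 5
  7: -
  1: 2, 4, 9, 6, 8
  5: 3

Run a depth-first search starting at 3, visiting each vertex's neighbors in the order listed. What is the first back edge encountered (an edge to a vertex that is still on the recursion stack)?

DFS from 3 (visiting each vertex's neighbors in the order listed); mark gray on enter, black on exit:
3 gray
  6 gray
    7 gray
    7 black
    5 gray
      5→3: 3 is gray → back edge
First back edge: 5 → 3.

5→3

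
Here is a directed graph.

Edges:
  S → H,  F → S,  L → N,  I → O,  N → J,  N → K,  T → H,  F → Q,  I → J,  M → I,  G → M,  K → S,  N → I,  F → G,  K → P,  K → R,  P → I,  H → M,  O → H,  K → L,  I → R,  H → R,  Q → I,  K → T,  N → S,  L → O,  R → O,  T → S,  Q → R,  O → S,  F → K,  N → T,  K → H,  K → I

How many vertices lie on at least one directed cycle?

A vertex is on a directed cycle iff it belongs to a strongly connected component of size ≥ 2 (or has a self-loop).
The vertices on cycles are {H, I, K, L, M, N, O, R, S} — 9 in total.

9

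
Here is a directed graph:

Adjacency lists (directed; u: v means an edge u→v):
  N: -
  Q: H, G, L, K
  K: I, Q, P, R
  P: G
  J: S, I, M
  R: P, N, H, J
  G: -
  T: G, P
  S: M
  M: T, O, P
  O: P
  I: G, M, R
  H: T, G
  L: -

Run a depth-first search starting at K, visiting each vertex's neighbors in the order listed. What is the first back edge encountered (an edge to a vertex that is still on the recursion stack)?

DFS from K (visiting each vertex's neighbors in the order listed); mark gray on enter, black on exit:
K gray
  I gray
    G gray
    G black
    M gray
      T gray
        T→G: G black — skip
        P gray
          P→G: G black — skip
        P black
      T black
      O gray
        O→P: P black — skip
      O black
      M→P: P black — skip
    M black
    R gray
      R→P: P black — skip
      N gray
      N black
      H gray
        H→T: T black — skip
        H→G: G black — skip
      H black
      J gray
        S gray
          S→M: M black — skip
        S black
        J→I: I is gray → back edge
First back edge: J → I.

J->I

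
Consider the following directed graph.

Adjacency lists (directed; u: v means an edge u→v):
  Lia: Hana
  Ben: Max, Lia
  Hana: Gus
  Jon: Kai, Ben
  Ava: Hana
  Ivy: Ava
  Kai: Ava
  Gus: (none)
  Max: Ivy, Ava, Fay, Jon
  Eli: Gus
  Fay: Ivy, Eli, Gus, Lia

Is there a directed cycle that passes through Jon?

Yes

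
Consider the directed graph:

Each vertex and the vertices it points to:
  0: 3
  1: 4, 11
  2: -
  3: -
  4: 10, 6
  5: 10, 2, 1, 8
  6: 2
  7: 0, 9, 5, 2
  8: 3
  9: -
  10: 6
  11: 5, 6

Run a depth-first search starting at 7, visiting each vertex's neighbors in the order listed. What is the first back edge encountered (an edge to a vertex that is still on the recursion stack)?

DFS from 7 (visiting each vertex's neighbors in the order listed); mark gray on enter, black on exit:
7 gray
  0 gray
    3 gray
    3 black
  0 black
  9 gray
  9 black
  5 gray
    10 gray
      6 gray
        2 gray
        2 black
      6 black
    10 black
    5→2: 2 black — skip
    1 gray
      4 gray
        4→10: 10 black — skip
        4→6: 6 black — skip
      4 black
      11 gray
        11→5: 5 is gray → back edge
First back edge: 11 → 5.

11→5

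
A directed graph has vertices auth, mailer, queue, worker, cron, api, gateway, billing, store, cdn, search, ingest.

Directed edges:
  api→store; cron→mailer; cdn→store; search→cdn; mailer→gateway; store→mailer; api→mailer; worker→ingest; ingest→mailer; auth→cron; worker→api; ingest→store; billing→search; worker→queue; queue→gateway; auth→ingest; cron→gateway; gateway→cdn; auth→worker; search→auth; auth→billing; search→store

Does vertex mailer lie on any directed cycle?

mailer is on a cycle iff mailer can reach itself via ≥1 edge.
mailer → gateway → cdn → store → mailer — yes.

Yes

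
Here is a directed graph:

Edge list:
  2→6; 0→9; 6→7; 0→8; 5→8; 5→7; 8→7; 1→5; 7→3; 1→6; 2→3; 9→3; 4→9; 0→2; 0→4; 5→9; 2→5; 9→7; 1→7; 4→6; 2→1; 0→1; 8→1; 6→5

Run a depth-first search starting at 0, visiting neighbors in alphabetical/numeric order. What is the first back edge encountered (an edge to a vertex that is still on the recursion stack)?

8→1

DFS from 0 (visiting neighbors in alphabetical/numeric order); mark gray on enter, black on exit:
0 gray
  1 gray
    5 gray
      7 gray
        3 gray
        3 black
      7 black
      8 gray
        8→1: 1 is gray → back edge
First back edge: 8 → 1.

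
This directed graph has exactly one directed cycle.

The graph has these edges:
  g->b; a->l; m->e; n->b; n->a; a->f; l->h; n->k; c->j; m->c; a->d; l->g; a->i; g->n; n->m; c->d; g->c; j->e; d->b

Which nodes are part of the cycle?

a, g, l, n

DFS with gray/black marking from g:
g gray
  c gray
    j gray
      e gray
      e black
    j black
    d gray
      b gray
      b black
    d black
  c black
  n gray
    m gray
      m→e: e black — skip
      m→c: c black — skip
    m black
    k gray
    k black
    n→b: b black — skip
    a gray
      i gray
      i black
      f gray
      f black
      a→d: d black — skip
      l gray
        l→g: g is gray → back edge
Back edge closes the cycle g → n → a → l → g; its vertices are {a, g, l, n}.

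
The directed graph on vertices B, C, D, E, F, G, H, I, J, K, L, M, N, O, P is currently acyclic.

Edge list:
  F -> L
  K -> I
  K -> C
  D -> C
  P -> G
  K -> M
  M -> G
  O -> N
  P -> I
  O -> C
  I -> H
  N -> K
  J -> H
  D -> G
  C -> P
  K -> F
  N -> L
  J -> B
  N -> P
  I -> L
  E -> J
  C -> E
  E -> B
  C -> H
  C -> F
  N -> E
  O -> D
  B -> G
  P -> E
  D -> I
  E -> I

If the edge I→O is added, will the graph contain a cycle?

Yes

Adding I→O creates a cycle iff O can already reach I.
Path from O: O → D → I.
So O → … → I → O is a cycle.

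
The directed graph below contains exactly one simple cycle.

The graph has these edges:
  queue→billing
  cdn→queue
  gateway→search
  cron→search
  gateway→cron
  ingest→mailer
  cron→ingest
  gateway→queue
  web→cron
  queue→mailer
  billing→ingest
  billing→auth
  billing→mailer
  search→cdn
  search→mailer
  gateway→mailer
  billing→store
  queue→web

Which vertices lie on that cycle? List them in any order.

cdn, web, cron, queue, search

DFS with gray/black marking from queue:
queue gray
  billing gray
    ingest gray
      mailer gray
      mailer black
    ingest black
    store gray
    store black
    auth gray
    auth black
    billing→mailer: mailer black — skip
  billing black
  web gray
    cron gray
      cron→ingest: ingest black — skip
      search gray
        cdn gray
          cdn→queue: queue is gray → back edge
Back edge closes the cycle queue → web → cron → search → cdn → queue; its vertices are {cdn, web, cron, queue, search}.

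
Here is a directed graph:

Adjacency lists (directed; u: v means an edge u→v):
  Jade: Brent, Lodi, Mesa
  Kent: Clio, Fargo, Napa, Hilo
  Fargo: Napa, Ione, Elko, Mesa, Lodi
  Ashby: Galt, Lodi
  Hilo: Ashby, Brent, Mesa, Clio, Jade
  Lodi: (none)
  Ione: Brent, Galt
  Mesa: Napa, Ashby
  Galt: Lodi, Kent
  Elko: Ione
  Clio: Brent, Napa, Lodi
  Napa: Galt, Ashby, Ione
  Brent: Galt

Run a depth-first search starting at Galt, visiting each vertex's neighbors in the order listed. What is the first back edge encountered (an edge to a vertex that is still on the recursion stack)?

DFS from Galt (visiting each vertex's neighbors in the order listed); mark gray on enter, black on exit:
Galt gray
  Lodi gray
  Lodi black
  Kent gray
    Clio gray
      Brent gray
        Brent→Galt: Galt is gray → back edge
First back edge: Brent → Galt.

Brent->Galt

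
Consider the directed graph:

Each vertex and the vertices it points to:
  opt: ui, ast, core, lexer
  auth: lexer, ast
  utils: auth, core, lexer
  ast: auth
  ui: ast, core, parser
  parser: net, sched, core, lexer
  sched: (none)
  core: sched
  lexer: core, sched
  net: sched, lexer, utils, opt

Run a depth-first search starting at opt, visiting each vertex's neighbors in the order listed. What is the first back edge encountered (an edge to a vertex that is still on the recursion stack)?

auth->ast

DFS from opt (visiting each vertex's neighbors in the order listed); mark gray on enter, black on exit:
opt gray
  ui gray
    ast gray
      auth gray
        lexer gray
          core gray
            sched gray
            sched black
          core black
          lexer→sched: sched black — skip
        lexer black
        auth→ast: ast is gray → back edge
First back edge: auth → ast.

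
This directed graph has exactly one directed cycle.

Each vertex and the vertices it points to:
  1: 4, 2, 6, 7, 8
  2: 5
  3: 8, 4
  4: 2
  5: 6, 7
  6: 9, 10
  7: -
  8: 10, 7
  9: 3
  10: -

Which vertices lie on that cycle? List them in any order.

2, 3, 4, 5, 6, 9

DFS with gray/black marking from 6:
6 gray
  9 gray
    3 gray
      8 gray
        10 gray
        10 black
        7 gray
        7 black
      8 black
      4 gray
        2 gray
          5 gray
            5→6: 6 is gray → back edge
Back edge closes the cycle 6 → 9 → 3 → 4 → 2 → 5 → 6; its vertices are {2, 3, 4, 5, 6, 9}.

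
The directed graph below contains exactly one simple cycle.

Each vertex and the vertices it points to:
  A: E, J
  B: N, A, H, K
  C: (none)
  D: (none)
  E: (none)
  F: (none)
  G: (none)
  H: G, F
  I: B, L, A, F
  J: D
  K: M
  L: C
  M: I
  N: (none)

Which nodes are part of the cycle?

B, I, K, M

DFS with gray/black marking from I:
I gray
  B gray
    N gray
    N black
    A gray
      E gray
      E black
      J gray
        D gray
        D black
      J black
    A black
    H gray
      G gray
      G black
      F gray
      F black
    H black
    K gray
      M gray
        M→I: I is gray → back edge
Back edge closes the cycle I → B → K → M → I; its vertices are {B, I, K, M}.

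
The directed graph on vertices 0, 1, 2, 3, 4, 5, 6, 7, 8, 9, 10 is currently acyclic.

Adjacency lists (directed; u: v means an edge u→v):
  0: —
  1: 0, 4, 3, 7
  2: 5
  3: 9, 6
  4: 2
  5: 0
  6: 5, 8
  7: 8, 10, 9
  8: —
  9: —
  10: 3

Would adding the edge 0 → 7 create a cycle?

Yes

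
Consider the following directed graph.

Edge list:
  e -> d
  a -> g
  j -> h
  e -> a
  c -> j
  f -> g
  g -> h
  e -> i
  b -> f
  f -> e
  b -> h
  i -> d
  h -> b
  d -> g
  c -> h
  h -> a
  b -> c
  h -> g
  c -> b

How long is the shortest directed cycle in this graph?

For each vertex v, BFS finds the shortest path from v back to v.
The shortest such closed walk is c → b → c, length 2.

2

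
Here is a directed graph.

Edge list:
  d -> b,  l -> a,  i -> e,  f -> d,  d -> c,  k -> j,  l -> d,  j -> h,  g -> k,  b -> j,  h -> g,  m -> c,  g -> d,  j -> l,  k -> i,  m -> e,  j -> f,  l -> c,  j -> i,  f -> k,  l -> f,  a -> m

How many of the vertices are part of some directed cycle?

8

A vertex is on a directed cycle iff it belongs to a strongly connected component of size ≥ 2 (or has a self-loop).
The vertices on cycles are {b, d, f, g, h, j, k, l} — 8 in total.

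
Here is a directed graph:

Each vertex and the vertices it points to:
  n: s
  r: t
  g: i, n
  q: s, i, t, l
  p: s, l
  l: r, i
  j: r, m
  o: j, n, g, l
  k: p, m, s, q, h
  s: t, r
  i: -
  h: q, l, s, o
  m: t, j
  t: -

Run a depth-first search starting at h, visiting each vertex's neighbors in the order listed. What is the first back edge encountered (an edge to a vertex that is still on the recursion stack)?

DFS from h (visiting each vertex's neighbors in the order listed); mark gray on enter, black on exit:
h gray
  q gray
    s gray
      t gray
      t black
      r gray
        r→t: t black — skip
      r black
    s black
    i gray
    i black
    q→t: t black — skip
    l gray
      l→r: r black — skip
      l→i: i black — skip
    l black
  q black
  h→l: l black — skip
  h→s: s black — skip
  o gray
    j gray
      j→r: r black — skip
      m gray
        m→t: t black — skip
        m→j: j is gray → back edge
First back edge: m → j.

m->j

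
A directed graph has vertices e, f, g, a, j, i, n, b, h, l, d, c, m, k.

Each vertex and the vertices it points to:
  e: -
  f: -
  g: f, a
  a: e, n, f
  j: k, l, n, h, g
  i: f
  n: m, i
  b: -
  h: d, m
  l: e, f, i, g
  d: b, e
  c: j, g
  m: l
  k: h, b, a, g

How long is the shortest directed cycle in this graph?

For each vertex v, BFS finds the shortest path from v back to v.
The shortest such closed walk is g → a → n → m → l → g, length 5.

5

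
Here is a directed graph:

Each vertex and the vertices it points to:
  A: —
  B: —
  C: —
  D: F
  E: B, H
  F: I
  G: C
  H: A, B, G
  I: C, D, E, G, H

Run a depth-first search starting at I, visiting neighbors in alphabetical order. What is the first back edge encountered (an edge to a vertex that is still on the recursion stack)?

F→I

DFS from I (visiting neighbors in alphabetical order); mark gray on enter, black on exit:
I gray
  C gray
  C black
  D gray
    F gray
      F→I: I is gray → back edge
First back edge: F → I.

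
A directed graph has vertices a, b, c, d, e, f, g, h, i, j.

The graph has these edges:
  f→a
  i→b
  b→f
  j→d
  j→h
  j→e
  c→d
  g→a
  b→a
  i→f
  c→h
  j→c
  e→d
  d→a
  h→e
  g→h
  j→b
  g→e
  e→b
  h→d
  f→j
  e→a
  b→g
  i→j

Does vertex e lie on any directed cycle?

Yes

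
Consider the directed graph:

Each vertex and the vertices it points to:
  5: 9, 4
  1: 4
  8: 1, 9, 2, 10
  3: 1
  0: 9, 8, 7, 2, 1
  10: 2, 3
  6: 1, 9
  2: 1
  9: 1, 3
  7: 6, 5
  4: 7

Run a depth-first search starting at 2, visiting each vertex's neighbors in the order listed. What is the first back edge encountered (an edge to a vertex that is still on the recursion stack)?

6->1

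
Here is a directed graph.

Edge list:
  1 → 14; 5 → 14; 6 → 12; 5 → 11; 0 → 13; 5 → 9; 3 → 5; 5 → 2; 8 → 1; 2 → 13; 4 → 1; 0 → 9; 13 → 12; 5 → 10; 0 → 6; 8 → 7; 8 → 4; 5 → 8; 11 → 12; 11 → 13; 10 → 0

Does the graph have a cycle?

No

DFS with white/gray/black marking, starting from 6:
6 gray
  12 gray
  12 black
6 black
0 gray
  9 gray
  9 black
  13 gray
    13→12: 12 black — skip
  13 black
  0→6: 6 black — skip
0 black
1 gray
  14 gray
  14 black
1 black
2 gray
  2→13: 13 black — skip
2 black
3 gray
  5 gray
    8 gray
      7 gray
      7 black
      4 gray
        4→1: 1 black — skip
      4 black
      8→1: 1 black — skip
    8 black
    5→14: 14 black — skip
    11 gray
      11→13: 13 black — skip
      11→12: 12 black — skip
    11 black
    5→2: 2 black — skip
    5→9: 9 black — skip
    10 gray
      10→0: 0 black — skip
    10 black
  5 black
3 black
Every edge goes to a white or black vertex — no back edge, so the graph is acyclic.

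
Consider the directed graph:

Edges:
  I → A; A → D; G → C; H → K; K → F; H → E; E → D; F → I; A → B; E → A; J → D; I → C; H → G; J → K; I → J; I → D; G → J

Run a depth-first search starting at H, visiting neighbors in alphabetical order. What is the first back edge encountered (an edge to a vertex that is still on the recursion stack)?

I->J

DFS from H (visiting neighbors in alphabetical order); mark gray on enter, black on exit:
H gray
  E gray
    A gray
      B gray
      B black
      D gray
      D black
    A black
    E→D: D black — skip
  E black
  G gray
    C gray
    C black
    J gray
      J→D: D black — skip
      K gray
        F gray
          I gray
            I→A: A black — skip
            I→C: C black — skip
            I→D: D black — skip
            I→J: J is gray → back edge
First back edge: I → J.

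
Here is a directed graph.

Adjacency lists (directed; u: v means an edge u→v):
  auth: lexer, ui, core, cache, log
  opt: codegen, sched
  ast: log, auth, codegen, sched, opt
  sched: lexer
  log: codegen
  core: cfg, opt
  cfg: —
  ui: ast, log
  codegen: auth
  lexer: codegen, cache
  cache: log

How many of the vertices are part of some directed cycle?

10

A vertex is on a directed cycle iff it belongs to a strongly connected component of size ≥ 2 (or has a self-loop).
The vertices on cycles are {ui, ast, log, opt, auth, core, cache, lexer, sched, codegen} — 10 in total.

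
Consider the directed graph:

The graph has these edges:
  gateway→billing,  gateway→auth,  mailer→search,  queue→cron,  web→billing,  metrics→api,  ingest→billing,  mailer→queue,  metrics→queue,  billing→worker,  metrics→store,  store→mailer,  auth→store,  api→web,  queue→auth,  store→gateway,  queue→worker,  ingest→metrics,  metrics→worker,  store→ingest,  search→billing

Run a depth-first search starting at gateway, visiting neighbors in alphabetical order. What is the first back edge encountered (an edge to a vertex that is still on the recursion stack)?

DFS from gateway (visiting neighbors in alphabetical order); mark gray on enter, black on exit:
gateway gray
  auth gray
    store gray
      store→gateway: gateway is gray → back edge
First back edge: store → gateway.

store→gateway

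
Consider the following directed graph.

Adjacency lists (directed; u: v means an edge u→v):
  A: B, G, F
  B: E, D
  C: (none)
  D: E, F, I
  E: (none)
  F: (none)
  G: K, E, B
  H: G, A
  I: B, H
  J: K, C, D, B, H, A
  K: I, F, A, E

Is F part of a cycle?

No

F lies on a cycle iff there is a path from F back to itself.
Exploring from F, it never reaches itself; equivalently, its strongly connected component is a singleton.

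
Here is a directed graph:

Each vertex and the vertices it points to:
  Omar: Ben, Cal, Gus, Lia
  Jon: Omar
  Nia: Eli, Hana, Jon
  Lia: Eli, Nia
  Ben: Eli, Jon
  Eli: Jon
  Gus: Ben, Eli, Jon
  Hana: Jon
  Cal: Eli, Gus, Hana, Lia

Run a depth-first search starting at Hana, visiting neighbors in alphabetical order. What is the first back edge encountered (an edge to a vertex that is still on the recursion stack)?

DFS from Hana (visiting neighbors in alphabetical order); mark gray on enter, black on exit:
Hana gray
  Jon gray
    Omar gray
      Ben gray
        Eli gray
          Eli→Jon: Jon is gray → back edge
First back edge: Eli → Jon.

Eli→Jon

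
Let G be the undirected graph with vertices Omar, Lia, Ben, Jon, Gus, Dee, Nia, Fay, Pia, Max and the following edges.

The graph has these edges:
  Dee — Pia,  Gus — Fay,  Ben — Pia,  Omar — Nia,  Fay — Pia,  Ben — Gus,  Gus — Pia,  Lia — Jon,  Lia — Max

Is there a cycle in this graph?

Yes

DFS, tracking each vertex's parent; an edge to a visited non-parent vertex closes a cycle.
Start from Dee:
visit Dee (parent –)
  visit Pia (parent Dee)
    Pia–Dee: parent, skip
    visit Gus (parent Pia)
      visit Ben (parent Gus)
        Ben–Pia: Pia visited and ≠ parent → cycle
Cycle: Pia – Gus – Ben – Pia.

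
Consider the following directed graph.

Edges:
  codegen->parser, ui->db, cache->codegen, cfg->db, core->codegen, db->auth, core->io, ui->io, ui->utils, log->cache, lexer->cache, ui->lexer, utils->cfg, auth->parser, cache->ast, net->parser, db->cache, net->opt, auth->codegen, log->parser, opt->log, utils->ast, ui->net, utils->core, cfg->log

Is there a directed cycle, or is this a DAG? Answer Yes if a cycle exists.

No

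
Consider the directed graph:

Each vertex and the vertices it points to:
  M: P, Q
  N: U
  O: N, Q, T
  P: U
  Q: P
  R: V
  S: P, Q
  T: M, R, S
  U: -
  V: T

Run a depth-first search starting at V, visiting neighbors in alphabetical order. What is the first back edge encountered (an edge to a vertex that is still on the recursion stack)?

R->V

DFS from V (visiting neighbors in alphabetical order); mark gray on enter, black on exit:
V gray
  T gray
    M gray
      P gray
        U gray
        U black
      P black
      Q gray
        Q→P: P black — skip
      Q black
    M black
    R gray
      R→V: V is gray → back edge
First back edge: R → V.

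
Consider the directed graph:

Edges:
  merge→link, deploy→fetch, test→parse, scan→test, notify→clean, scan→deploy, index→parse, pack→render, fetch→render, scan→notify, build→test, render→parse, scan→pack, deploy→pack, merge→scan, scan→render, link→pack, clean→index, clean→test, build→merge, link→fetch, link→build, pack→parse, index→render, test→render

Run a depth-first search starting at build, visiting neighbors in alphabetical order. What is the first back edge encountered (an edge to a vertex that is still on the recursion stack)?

DFS from build (visiting neighbors in alphabetical order); mark gray on enter, black on exit:
build gray
  merge gray
    link gray
      link→build: build is gray → back edge
First back edge: link → build.

link→build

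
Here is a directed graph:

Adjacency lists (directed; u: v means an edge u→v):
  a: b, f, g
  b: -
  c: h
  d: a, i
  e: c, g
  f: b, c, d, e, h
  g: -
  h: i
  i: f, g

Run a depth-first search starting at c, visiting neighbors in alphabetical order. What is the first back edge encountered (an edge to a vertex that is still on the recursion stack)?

DFS from c (visiting neighbors in alphabetical order); mark gray on enter, black on exit:
c gray
  h gray
    i gray
      f gray
        b gray
        b black
        f→c: c is gray → back edge
First back edge: f → c.

f->c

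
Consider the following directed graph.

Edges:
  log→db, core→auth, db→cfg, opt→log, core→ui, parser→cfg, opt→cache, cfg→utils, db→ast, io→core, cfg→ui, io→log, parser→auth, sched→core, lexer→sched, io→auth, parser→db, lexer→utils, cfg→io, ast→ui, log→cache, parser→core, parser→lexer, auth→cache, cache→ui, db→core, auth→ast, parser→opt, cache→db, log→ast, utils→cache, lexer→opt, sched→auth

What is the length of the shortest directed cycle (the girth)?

4

For each vertex v, BFS finds the shortest path from v back to v.
The shortest such closed walk is db → cfg → io → log → db, length 4.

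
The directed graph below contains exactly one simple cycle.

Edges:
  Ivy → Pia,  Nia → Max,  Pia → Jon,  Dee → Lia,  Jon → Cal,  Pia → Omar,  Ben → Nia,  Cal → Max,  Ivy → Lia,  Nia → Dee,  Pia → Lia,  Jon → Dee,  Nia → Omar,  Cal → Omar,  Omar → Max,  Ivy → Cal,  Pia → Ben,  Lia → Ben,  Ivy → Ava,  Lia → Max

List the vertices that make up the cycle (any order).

Ben, Dee, Lia, Nia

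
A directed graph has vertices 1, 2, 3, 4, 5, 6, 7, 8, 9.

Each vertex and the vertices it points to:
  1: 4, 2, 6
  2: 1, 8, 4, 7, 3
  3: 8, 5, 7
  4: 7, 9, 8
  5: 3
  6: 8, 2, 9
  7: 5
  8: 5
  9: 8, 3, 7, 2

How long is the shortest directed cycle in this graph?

For each vertex v, BFS finds the shortest path from v back to v.
The shortest such closed walk is 1 → 2 → 1, length 2.

2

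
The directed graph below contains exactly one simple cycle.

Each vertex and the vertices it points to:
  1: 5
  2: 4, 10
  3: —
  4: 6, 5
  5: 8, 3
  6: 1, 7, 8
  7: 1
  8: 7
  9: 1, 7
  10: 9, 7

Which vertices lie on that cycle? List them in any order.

DFS with gray/black marking from 5:
5 gray
  8 gray
    7 gray
      1 gray
        1→5: 5 is gray → back edge
Back edge closes the cycle 5 → 8 → 7 → 1 → 5; its vertices are {1, 5, 7, 8}.

1, 5, 7, 8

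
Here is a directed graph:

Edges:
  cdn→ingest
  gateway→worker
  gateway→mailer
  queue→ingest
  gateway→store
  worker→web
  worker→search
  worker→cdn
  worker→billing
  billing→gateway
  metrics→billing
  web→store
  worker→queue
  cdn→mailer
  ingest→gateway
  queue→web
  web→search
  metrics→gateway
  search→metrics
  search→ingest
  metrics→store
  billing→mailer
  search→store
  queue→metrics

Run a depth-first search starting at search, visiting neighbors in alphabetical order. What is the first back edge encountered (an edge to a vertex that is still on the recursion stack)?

billing→gateway

DFS from search (visiting neighbors in alphabetical order); mark gray on enter, black on exit:
search gray
  ingest gray
    gateway gray
      mailer gray
      mailer black
      store gray
      store black
      worker gray
        billing gray
          billing→gateway: gateway is gray → back edge
First back edge: billing → gateway.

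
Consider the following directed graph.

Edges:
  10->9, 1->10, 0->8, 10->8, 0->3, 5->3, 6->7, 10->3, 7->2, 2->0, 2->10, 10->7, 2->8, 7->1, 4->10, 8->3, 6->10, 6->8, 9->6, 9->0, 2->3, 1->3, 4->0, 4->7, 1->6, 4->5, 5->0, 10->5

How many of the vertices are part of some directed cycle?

6

A vertex is on a directed cycle iff it belongs to a strongly connected component of size ≥ 2 (or has a self-loop).
The vertices on cycles are {1, 2, 6, 7, 9, 10} — 6 in total.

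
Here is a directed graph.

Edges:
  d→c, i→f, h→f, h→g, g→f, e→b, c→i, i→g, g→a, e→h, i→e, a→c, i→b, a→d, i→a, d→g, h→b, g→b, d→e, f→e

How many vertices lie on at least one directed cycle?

8

A vertex is on a directed cycle iff it belongs to a strongly connected component of size ≥ 2 (or has a self-loop).
The vertices on cycles are {a, c, d, e, f, g, h, i} — 8 in total.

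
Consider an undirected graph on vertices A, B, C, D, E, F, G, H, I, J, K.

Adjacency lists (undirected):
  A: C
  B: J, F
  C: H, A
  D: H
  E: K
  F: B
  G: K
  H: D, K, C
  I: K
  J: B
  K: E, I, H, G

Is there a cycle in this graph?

DFS, tracking each vertex's parent; an edge to a visited non-parent vertex closes a cycle.
Start from B:
visit B (parent –)
  visit J (parent B)
    J–B: parent, skip
  visit F (parent B)
    F–B: parent, skip
visit A (parent –)
  visit C (parent A)
    visit H (parent C)
      visit D (parent H)
        D–H: parent, skip
      visit K (parent H)
        visit E (parent K)
          E–K: parent, skip
        visit I (parent K)
          I–K: parent, skip
        K–H: parent, skip
        visit G (parent K)
          G–K: parent, skip
      H–C: parent, skip
    C–A: parent, skip
No non-parent visited neighbor found — the graph is a forest.

No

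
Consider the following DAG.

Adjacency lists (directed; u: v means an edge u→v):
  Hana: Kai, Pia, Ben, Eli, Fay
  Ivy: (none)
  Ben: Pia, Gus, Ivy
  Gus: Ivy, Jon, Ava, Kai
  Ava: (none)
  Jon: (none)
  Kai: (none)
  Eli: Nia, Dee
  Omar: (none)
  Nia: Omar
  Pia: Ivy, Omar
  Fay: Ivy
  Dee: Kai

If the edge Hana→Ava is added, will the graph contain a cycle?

No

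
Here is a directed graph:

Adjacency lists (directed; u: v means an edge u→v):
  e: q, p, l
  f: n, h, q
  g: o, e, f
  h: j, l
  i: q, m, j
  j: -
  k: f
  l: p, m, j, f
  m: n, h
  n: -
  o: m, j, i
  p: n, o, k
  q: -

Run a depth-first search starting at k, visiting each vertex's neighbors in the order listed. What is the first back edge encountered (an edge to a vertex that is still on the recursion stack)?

m→h

DFS from k (visiting each vertex's neighbors in the order listed); mark gray on enter, black on exit:
k gray
  f gray
    n gray
    n black
    h gray
      j gray
      j black
      l gray
        p gray
          p→n: n black — skip
          o gray
            m gray
              m→n: n black — skip
              m→h: h is gray → back edge
First back edge: m → h.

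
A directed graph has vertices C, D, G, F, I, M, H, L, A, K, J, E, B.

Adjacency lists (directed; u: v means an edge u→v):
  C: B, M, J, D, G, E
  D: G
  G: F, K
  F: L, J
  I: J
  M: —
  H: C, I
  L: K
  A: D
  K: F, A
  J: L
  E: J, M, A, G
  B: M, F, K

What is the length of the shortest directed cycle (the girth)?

3

For each vertex v, BFS finds the shortest path from v back to v.
The shortest such closed walk is F → L → K → F, length 3.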